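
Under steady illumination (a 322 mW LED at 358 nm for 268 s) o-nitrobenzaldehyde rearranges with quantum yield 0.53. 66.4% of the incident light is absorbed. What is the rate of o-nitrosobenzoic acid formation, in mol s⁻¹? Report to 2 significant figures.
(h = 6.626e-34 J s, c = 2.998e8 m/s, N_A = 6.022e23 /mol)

Photon energy at 358 nm: hc/λ = (6.626e-34)(2.998e8)/(358e-9) = 5.549e-19 J.
Energy delivered: (322 mW)(268 s) = 86.30 J.
Photons incident: 86.30 / 5.549e-19 = 1.555e20, i.e. 1.555e20/6.022e23 = 2.582e-4 mol.
Photons absorbed: 0.664 × 2.582e-4 = 1.714e-4 mol.
Product formed: 0.53 × 1.714e-4 = 9.084e-5 mol.
Rate: 9.084e-5 / 268 s = 3.4e-7 mol s⁻¹.

3.4e-7 mol s⁻¹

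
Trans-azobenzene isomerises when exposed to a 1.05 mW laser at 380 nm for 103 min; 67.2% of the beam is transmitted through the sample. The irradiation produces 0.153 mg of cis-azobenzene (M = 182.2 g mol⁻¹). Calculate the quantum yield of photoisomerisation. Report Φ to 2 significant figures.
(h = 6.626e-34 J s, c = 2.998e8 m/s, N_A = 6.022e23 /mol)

Product: 0.153 mg / 182.2 g mol⁻¹ = 8.397e-7 mol.
Photon energy at 380 nm: hc/λ = (6.626e-34)(2.998e8)/(380e-9) = 5.228e-19 J.
Energy delivered: (1.05 mW)(6180 s) = 6.489 J.
Photons incident: 6.489 / 5.228e-19 = 1.241e19, i.e. 1.241e19/6.022e23 = 2.061e-5 mol.
Fraction absorbed: 1 − 67.2/100 = 0.3280.
Photons absorbed: 0.3280 × 2.061e-5 = 6.760e-6 mol.
Φ = 8.397e-7 mol / 6.760e-6 mol photons = 0.12.

Φ = 0.12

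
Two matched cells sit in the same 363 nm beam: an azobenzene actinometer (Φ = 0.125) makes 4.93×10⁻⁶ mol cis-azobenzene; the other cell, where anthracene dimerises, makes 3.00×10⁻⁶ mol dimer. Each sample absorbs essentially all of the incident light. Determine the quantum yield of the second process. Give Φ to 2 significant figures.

Φ = 0.076

Photons absorbed by the actinometer: 4.93×10⁻⁶ / 0.125 = 3.944×10⁻⁵ mol.
Φ(unknown) = 3.00×10⁻⁶ / 3.944×10⁻⁵ = 0.076.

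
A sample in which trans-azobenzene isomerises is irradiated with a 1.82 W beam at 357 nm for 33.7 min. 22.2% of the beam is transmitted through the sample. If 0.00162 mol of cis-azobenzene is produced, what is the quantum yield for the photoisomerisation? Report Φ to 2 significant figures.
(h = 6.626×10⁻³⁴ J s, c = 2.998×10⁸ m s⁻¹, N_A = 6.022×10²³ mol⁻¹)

Φ = 0.19

Photon energy at 357 nm: hc/λ = (6.626×10⁻³⁴)(2.998×10⁸)/(357×10⁻⁹) = 5.564×10⁻¹⁹ J.
Energy delivered: (1.82 W)(2022 s) = 3680 J.
Photons incident: 3680 / 5.564×10⁻¹⁹ = 6.614×10²¹, i.e. 6.614×10²¹/6.022×10²³ = 0.01098 mol.
Fraction absorbed: 1 − 22.2/100 = 0.7780.
Photons absorbed: 0.7780 × 0.01098 = 0.008542 mol.
Φ = 0.00162 mol / 0.008542 mol photons = 0.19.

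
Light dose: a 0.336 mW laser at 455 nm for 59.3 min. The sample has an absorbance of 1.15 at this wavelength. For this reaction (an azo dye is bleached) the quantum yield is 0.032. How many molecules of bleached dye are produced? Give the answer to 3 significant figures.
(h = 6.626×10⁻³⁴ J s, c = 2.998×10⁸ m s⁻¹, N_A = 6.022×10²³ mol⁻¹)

Photon energy at 455 nm: hc/λ = (6.626×10⁻³⁴)(2.998×10⁸)/(455×10⁻⁹) = 4.366×10⁻¹⁹ J.
Energy delivered: (0.336 mW)(3558 s) = 1.195 J.
Photons incident: 1.195 / 4.366×10⁻¹⁹ = 2.737×10¹⁸, i.e. 2.737×10¹⁸/6.022×10²³ = 4.545×10⁻⁶ mol.
Fraction absorbed: 1 − 10^(−1.15) = 0.9292.
Photons absorbed: 0.9292 × 4.545×10⁻⁶ = 4.223×10⁻⁶ mol.
Product: Φ × n_abs = 0.032 × 4.223×10⁻⁶ = 1.351×10⁻⁷ mol.
As a count: 1.351×10⁻⁷ × 6.022×10²³ = 8.14×10¹⁶.

8.14×10¹⁶ molecules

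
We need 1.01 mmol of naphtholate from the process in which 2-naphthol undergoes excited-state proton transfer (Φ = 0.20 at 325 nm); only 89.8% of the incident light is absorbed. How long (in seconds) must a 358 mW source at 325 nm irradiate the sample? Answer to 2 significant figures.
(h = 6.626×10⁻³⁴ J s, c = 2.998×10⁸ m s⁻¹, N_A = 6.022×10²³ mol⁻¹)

t ≈ 5800 s

Product: 1.01 mmol = 0.00101 mol.
Photons that must be absorbed: 0.00101 / 0.20 = 0.005050 mol.
Incident photons needed: 0.005050 / 0.898 = 0.005624 mol.
Photon energy: hc/λ = 6.112×10⁻¹⁹ J; per mole, 3.681×10⁵ J mol⁻¹.
Energy required: 0.005624 × 3.681×10⁵ = 2070 J.
Time: 2070 J / 0.358 W = 5800 s.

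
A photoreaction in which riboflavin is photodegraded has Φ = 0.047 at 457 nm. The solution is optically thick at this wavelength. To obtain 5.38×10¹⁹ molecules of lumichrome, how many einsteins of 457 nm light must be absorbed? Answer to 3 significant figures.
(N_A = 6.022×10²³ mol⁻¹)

0.00190 einstein

Product: 5.38×10¹⁹ / 6.022×10²³ = 8.934×10⁻⁵ mol.
Photons that must be absorbed: 8.934×10⁻⁵ / 0.047 = 0.001901 mol.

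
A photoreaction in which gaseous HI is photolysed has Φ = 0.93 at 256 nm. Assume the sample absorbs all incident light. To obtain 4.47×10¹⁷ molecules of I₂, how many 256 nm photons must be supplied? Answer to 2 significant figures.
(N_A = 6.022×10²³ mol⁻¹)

Product: 4.47×10¹⁷ / 6.022×10²³ = 7.423×10⁻⁷ mol.
Photons that must be absorbed: 7.423×10⁻⁷ / 0.93 = 7.982×10⁻⁷ mol.
Photon count: 7.982×10⁻⁷ × 6.022×10²³ = 4.8×10¹⁷.

4.8×10¹⁷ photons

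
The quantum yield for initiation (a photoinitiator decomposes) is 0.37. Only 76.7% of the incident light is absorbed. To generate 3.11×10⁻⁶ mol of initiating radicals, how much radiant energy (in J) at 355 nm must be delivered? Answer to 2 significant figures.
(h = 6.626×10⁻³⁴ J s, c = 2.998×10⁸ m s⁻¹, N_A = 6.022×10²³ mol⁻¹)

Photons that must be absorbed: 3.11×10⁻⁶ / 0.37 = 8.405×10⁻⁶ mol.
Incident photons needed: 8.405×10⁻⁶ / 0.767 = 1.096×10⁻⁵ mol.
Photon energy: hc/λ = 5.596×10⁻¹⁹ J; per mole, 3.370×10⁵ J mol⁻¹.
Energy required: 1.096×10⁻⁵ × 3.370×10⁵ = 3.7 J.

3.7 J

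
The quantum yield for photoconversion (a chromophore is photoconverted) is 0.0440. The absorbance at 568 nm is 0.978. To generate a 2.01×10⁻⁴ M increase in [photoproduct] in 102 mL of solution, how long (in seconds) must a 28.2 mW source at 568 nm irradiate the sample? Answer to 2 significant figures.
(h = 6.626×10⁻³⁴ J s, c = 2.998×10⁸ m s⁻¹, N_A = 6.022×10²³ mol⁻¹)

t ≈ 3900 s

Product: (2.01×10⁻⁴ M)(0.102 L) = 2.050×10⁻⁵ mol.
Photons that must be absorbed: 2.050×10⁻⁵ / 0.0440 = 4.659×10⁻⁴ mol.
Fraction absorbed: 1 − 10^(−0.978) = 0.8948.
Incident photons needed: 4.659×10⁻⁴ / 0.8948 = 5.207×10⁻⁴ mol.
Photon energy: hc/λ = 3.497×10⁻¹⁹ J; per mole, 2.106×10⁵ J mol⁻¹.
Energy required: 5.207×10⁻⁴ × 2.106×10⁵ = 109.7 J.
Time: 109.7 J / 0.0282 W = 3900 s.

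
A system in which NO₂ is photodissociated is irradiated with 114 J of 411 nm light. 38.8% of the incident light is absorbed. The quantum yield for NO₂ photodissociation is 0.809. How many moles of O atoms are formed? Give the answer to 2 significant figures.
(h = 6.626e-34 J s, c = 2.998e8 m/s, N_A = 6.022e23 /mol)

1.2e-4 mol

Photon energy at 411 nm: hc/λ = (6.626e-34)(2.998e8)/(411e-9) = 4.833e-19 J.
Photons incident: 114 / 4.833e-19 = 2.359e20, i.e. 2.359e20/6.022e23 = 3.917e-4 mol.
Photons absorbed: 0.388 × 3.917e-4 = 1.520e-4 mol.
Product: Φ × n_abs = 0.809 × 1.520e-4 = 1.230e-4 mol.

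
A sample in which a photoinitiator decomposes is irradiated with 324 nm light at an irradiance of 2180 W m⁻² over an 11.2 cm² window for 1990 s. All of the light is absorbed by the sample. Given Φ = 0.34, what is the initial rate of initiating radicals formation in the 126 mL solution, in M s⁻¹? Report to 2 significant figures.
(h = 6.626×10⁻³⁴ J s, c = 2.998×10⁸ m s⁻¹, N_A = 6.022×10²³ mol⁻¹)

1.8×10⁻⁵ M s⁻¹

Photon energy at 324 nm: hc/λ = (6.626×10⁻³⁴)(2.998×10⁸)/(324×10⁻⁹) = 6.131×10⁻¹⁹ J.
Energy delivered: (2180 W m⁻²)(11.2×10⁻⁴ m²)(1990 s) = 4859 J.
Photons incident: 4859 / 6.131×10⁻¹⁹ = 7.925×10²¹, i.e. 7.925×10²¹/6.022×10²³ = 0.01316 mol.
Product formed: 0.34 × 0.01316 = 0.004474 mol.
Rate: 0.004474 mol / (1990 s × 0.126 L) = 1.8×10⁻⁵ M s⁻¹.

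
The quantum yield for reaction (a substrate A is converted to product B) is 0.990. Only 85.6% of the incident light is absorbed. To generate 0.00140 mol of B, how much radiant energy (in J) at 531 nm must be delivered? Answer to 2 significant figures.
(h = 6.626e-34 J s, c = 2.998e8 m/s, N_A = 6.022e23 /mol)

Photons that must be absorbed: 0.00140 / 0.990 = 0.001414 mol.
Incident photons needed: 0.001414 / 0.856 = 0.001652 mol.
Photon energy: hc/λ = 3.741e-19 J; per mole, 2.253e5 J mol⁻¹.
Energy required: 0.001652 × 2.253e5 = 370 J.

370 J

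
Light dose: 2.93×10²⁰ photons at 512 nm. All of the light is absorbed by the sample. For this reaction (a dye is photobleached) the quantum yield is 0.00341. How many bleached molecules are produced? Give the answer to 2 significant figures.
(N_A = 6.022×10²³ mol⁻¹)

Moles of photons: 2.93×10²⁰ / 6.022×10²³ = 4.865×10⁻⁴ mol.
Product: Φ × n_abs = 0.00341 × 4.865×10⁻⁴ = 1.659×10⁻⁶ mol.
As a count: 1.659×10⁻⁶ × 6.022×10²³ = 1.0×10¹⁸.

1.0×10¹⁸ bleached molecules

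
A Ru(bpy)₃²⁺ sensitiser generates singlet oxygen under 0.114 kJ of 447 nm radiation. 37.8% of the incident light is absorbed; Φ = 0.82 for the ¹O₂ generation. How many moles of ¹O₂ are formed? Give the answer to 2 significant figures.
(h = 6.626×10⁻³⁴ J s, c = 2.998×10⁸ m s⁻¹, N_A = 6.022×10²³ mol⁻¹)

1.3×10⁻⁴ mol

Photon energy at 447 nm: hc/λ = (6.626×10⁻³⁴)(2.998×10⁸)/(447×10⁻⁹) = 4.444×10⁻¹⁹ J.
Incident energy: 0.114 kJ = 114 J.
Photons incident: 114 / 4.444×10⁻¹⁹ = 2.565×10²⁰, i.e. 2.565×10²⁰/6.022×10²³ = 4.259×10⁻⁴ mol.
Photons absorbed: 0.378 × 4.259×10⁻⁴ = 1.610×10⁻⁴ mol.
Product: Φ × n_abs = 0.82 × 1.610×10⁻⁴ = 1.320×10⁻⁴ mol.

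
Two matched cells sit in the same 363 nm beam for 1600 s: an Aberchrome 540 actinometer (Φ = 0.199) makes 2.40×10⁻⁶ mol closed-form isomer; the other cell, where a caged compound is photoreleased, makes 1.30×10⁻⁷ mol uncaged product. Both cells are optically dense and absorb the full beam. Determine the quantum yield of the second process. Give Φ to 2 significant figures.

Photons absorbed by the actinometer: 2.40×10⁻⁶ / 0.199 = 1.206×10⁻⁵ mol.
Φ(unknown) = 1.30×10⁻⁷ / 1.206×10⁻⁵ = 0.011.

Φ = 0.011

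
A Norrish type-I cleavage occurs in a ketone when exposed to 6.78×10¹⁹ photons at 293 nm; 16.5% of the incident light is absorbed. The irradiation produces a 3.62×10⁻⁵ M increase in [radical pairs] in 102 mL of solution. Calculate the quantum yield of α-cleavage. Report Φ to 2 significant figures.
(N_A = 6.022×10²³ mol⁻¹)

Product: (3.62×10⁻⁵ M)(0.102 L) = 3.692×10⁻⁶ mol.
Moles of photons: 6.78×10¹⁹ / 6.022×10²³ = 1.126×10⁻⁴ mol.
Photons absorbed: 0.165 × 1.126×10⁻⁴ = 1.858×10⁻⁵ mol.
Φ = 3.692×10⁻⁶ mol / 1.858×10⁻⁵ mol photons = 0.20.

Φ = 0.20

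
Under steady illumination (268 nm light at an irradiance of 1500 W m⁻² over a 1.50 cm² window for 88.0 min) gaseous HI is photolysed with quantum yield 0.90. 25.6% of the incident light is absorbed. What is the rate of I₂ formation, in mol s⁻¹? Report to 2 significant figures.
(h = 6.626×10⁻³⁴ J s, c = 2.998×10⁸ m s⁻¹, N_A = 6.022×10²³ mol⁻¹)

1.2×10⁻⁷ mol s⁻¹

Photon energy at 268 nm: hc/λ = (6.626×10⁻³⁴)(2.998×10⁸)/(268×10⁻⁹) = 7.412×10⁻¹⁹ J.
Energy delivered: (1500 W m⁻²)(1.50×10⁻⁴ m²)(5280 s) = 1188 J.
Photons incident: 1188 / 7.412×10⁻¹⁹ = 1.603×10²¹, i.e. 1.603×10²¹/6.022×10²³ = 0.002662 mol.
Photons absorbed: 0.256 × 0.002662 = 6.815×10⁻⁴ mol.
Product formed: 0.90 × 6.815×10⁻⁴ = 6.134×10⁻⁴ mol.
Rate: 6.134×10⁻⁴ / 5280 s = 1.2×10⁻⁷ mol s⁻¹.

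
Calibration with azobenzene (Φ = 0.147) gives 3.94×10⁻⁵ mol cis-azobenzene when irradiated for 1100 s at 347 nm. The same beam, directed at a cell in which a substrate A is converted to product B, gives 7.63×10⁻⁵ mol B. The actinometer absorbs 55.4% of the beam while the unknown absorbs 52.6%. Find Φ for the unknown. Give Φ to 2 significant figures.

Photons absorbed by the actinometer: 3.94×10⁻⁵ / 0.147 = 2.680×10⁻⁴ mol.
Incident flux: 2.680×10⁻⁴ / 0.554 = 4.838×10⁻⁴ einstein.
Absorbed by unknown: 0.526 × 4.838×10⁻⁴ = 2.545×10⁻⁴ mol.
Φ(unknown) = 7.63×10⁻⁵ / 2.545×10⁻⁴ = 0.30.

Φ = 0.30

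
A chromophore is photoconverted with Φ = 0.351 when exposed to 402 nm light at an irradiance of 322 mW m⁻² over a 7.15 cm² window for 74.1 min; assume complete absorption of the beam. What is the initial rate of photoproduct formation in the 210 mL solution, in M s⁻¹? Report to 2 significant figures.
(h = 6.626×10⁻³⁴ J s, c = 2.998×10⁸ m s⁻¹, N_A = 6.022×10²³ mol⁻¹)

1.3×10⁻⁹ M s⁻¹

Photon energy at 402 nm: hc/λ = (6.626×10⁻³⁴)(2.998×10⁸)/(402×10⁻⁹) = 4.941×10⁻¹⁹ J.
Energy delivered: (322 mW m⁻²)(7.15×10⁻⁴ m²)(4446 s) = 1.024 J.
Photons incident: 1.024 / 4.941×10⁻¹⁹ = 2.072×10¹⁸, i.e. 2.072×10¹⁸/6.022×10²³ = 3.441×10⁻⁶ mol.
Product formed: 0.351 × 3.441×10⁻⁶ = 1.208×10⁻⁶ mol.
Rate: 1.208×10⁻⁶ mol / (4446 s × 0.21 L) = 1.3×10⁻⁹ M s⁻¹.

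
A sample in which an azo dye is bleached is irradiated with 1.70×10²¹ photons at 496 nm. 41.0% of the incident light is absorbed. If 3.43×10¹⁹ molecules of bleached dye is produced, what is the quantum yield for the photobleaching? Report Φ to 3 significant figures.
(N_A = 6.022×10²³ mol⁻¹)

Product: 3.43×10¹⁹ / 6.022×10²³ = 5.696×10⁻⁵ mol.
Moles of photons: 1.70×10²¹ / 6.022×10²³ = 0.002823 mol.
Photons absorbed: 0.410 × 0.002823 = 0.001157 mol.
Φ = 5.696×10⁻⁵ mol / 0.001157 mol photons = 0.0492.

Φ = 0.0492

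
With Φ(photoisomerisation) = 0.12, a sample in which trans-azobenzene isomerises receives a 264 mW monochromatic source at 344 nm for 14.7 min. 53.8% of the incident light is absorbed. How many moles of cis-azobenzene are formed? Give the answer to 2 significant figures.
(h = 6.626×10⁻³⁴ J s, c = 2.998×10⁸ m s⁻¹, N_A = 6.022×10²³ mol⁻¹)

4.3×10⁻⁵ mol

Photon energy at 344 nm: hc/λ = (6.626×10⁻³⁴)(2.998×10⁸)/(344×10⁻⁹) = 5.775×10⁻¹⁹ J.
Energy delivered: (264 mW)(882 s) = 232.8 J.
Photons incident: 232.8 / 5.775×10⁻¹⁹ = 4.031×10²⁰, i.e. 4.031×10²⁰/6.022×10²³ = 6.694×10⁻⁴ mol.
Photons absorbed: 0.538 × 6.694×10⁻⁴ = 3.601×10⁻⁴ mol.
Product: Φ × n_abs = 0.12 × 3.601×10⁻⁴ = 4.321×10⁻⁵ mol.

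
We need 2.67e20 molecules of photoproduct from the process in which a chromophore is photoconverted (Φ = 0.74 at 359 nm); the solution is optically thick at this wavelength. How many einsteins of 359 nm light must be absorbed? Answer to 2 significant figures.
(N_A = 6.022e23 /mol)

6.0e-4 einstein

Product: 2.67e20 / 6.022e23 = 4.434e-4 mol.
Photons that must be absorbed: 4.434e-4 / 0.74 = 5.992e-4 mol.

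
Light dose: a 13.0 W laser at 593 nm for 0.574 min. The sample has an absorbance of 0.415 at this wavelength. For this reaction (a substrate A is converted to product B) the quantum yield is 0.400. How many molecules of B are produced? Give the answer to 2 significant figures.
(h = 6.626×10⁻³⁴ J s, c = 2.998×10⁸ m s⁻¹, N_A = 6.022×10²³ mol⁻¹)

3.3×10²⁰ molecules

Photon energy at 593 nm: hc/λ = (6.626×10⁻³⁴)(2.998×10⁸)/(593×10⁻⁹) = 3.350×10⁻¹⁹ J.
Energy delivered: (13.0 W)(34.44 s) = 447.7 J.
Photons incident: 447.7 / 3.350×10⁻¹⁹ = 1.336×10²¹, i.e. 1.336×10²¹/6.022×10²³ = 0.002219 mol.
Fraction absorbed: 1 − 10^(−0.415) = 0.6154.
Photons absorbed: 0.6154 × 0.002219 = 0.001366 mol.
Product: Φ × n_abs = 0.400 × 0.001366 = 5.464×10⁻⁴ mol.
As a count: 5.464×10⁻⁴ × 6.022×10²³ = 3.3×10²⁰.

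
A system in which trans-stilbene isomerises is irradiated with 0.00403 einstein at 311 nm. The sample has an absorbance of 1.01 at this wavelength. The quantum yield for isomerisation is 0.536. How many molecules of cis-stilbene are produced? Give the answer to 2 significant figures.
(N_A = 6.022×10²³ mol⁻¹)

Fraction absorbed: 1 − 10^(−1.01) = 0.9023.
Photons absorbed: 0.9023 × 0.00403 = 0.003636 mol.
Product: Φ × n_abs = 0.536 × 0.003636 = 0.001949 mol.
As a count: 0.001949 × 6.022×10²³ = 1.2×10²¹.

1.2×10²¹ molecules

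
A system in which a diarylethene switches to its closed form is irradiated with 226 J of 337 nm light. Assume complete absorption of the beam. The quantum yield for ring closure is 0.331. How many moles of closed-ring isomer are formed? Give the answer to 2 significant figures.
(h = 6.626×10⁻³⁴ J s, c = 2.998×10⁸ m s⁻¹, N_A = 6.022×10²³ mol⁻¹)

2.1×10⁻⁴ mol

Photon energy at 337 nm: hc/λ = (6.626×10⁻³⁴)(2.998×10⁸)/(337×10⁻⁹) = 5.895×10⁻¹⁹ J.
Photons incident: 226 / 5.895×10⁻¹⁹ = 3.834×10²⁰, i.e. 3.834×10²⁰/6.022×10²³ = 6.367×10⁻⁴ mol.
Product: Φ × n_abs = 0.331 × 6.367×10⁻⁴ = 2.107×10⁻⁴ mol.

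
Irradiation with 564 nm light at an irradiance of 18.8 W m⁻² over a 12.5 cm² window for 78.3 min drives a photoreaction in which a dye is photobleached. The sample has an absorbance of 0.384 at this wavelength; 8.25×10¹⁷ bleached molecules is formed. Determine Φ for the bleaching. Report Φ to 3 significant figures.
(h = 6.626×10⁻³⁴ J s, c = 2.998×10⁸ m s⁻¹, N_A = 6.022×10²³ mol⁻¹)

Product: 8.25×10¹⁷ / 6.022×10²³ = 1.370×10⁻⁶ mol.
Photon energy at 564 nm: hc/λ = (6.626×10⁻³⁴)(2.998×10⁸)/(564×10⁻⁹) = 3.522×10⁻¹⁹ J.
Energy delivered: (18.8 W m⁻²)(12.5×10⁻⁴ m²)(4698 s) = 110.4 J.
Photons incident: 110.4 / 3.522×10⁻¹⁹ = 3.135×10²⁰, i.e. 3.135×10²⁰/6.022×10²³ = 5.206×10⁻⁴ mol.
Fraction absorbed: 1 − 10^(−0.384) = 0.5870.
Photons absorbed: 0.5870 × 5.206×10⁻⁴ = 3.056×10⁻⁴ mol.
Φ = 1.370×10⁻⁶ mol / 3.056×10⁻⁴ mol photons = 0.00448.

Φ = 0.00448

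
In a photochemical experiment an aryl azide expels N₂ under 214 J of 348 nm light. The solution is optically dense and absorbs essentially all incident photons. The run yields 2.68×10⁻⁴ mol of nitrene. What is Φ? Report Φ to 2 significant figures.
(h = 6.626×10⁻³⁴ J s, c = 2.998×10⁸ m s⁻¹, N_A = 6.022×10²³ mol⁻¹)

Photon energy at 348 nm: hc/λ = (6.626×10⁻³⁴)(2.998×10⁸)/(348×10⁻⁹) = 5.708×10⁻¹⁹ J.
Photons incident: 214 / 5.708×10⁻¹⁹ = 3.749×10²⁰, i.e. 3.749×10²⁰/6.022×10²³ = 6.226×10⁻⁴ mol.
Φ = 2.68×10⁻⁴ mol / 6.226×10⁻⁴ mol photons = 0.43.

Φ = 0.43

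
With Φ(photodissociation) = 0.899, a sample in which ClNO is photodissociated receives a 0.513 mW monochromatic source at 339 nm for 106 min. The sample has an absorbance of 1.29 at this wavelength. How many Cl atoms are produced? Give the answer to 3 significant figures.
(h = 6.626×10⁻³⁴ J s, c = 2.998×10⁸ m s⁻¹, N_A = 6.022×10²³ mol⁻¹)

4.75×10¹⁸ atoms

Photon energy at 339 nm: hc/λ = (6.626×10⁻³⁴)(2.998×10⁸)/(339×10⁻⁹) = 5.860×10⁻¹⁹ J.
Energy delivered: (0.513 mW)(6360 s) = 3.263 J.
Photons incident: 3.263 / 5.860×10⁻¹⁹ = 5.568×10¹⁸, i.e. 5.568×10¹⁸/6.022×10²³ = 9.246×10⁻⁶ mol.
Fraction absorbed: 1 − 10^(−1.29) = 0.9487.
Photons absorbed: 0.9487 × 9.246×10⁻⁶ = 8.772×10⁻⁶ mol.
Product: Φ × n_abs = 0.899 × 8.772×10⁻⁶ = 7.886×10⁻⁶ mol.
As a count: 7.886×10⁻⁶ × 6.022×10²³ = 4.75×10¹⁸.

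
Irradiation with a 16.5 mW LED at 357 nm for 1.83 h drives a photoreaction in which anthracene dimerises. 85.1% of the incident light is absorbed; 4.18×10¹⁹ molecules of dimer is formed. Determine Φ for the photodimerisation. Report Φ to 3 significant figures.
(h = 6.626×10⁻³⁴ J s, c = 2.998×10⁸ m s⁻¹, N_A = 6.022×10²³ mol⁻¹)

Product: 4.18×10¹⁹ / 6.022×10²³ = 6.941×10⁻⁵ mol.
Photon energy at 357 nm: hc/λ = (6.626×10⁻³⁴)(2.998×10⁸)/(357×10⁻⁹) = 5.564×10⁻¹⁹ J.
Energy delivered: (16.5 mW)(6588 s) = 108.7 J.
Photons incident: 108.7 / 5.564×10⁻¹⁹ = 1.954×10²⁰, i.e. 1.954×10²⁰/6.022×10²³ = 3.245×10⁻⁴ mol.
Photons absorbed: 0.851 × 3.245×10⁻⁴ = 2.761×10⁻⁴ mol.
Φ = 6.941×10⁻⁵ mol / 2.761×10⁻⁴ mol photons = 0.251.

Φ = 0.251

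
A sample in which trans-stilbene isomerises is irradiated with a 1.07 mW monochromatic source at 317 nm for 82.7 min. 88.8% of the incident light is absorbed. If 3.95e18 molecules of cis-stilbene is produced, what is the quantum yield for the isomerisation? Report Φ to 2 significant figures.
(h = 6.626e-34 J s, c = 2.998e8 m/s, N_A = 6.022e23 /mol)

Φ = 0.53

Product: 3.95e18 / 6.022e23 = 6.559e-6 mol.
Photon energy at 317 nm: hc/λ = (6.626e-34)(2.998e8)/(317e-9) = 6.266e-19 J.
Energy delivered: (1.07 mW)(4962 s) = 5.309 J.
Photons incident: 5.309 / 6.266e-19 = 8.473e18, i.e. 8.473e18/6.022e23 = 1.407e-5 mol.
Photons absorbed: 0.888 × 1.407e-5 = 1.249e-5 mol.
Φ = 6.559e-6 mol / 1.249e-5 mol photons = 0.53.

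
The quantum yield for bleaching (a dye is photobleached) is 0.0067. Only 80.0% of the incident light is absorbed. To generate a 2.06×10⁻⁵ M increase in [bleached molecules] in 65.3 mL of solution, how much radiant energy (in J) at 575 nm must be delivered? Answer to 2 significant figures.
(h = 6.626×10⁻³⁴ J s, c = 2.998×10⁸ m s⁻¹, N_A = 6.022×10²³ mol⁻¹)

Product: (2.06×10⁻⁵ M)(0.0653 L) = 1.345×10⁻⁶ mol.
Photons that must be absorbed: 1.345×10⁻⁶ / 0.0067 = 2.007×10⁻⁴ mol.
Incident photons needed: 2.007×10⁻⁴ / 0.800 = 2.509×10⁻⁴ mol.
Photon energy: hc/λ = 3.455×10⁻¹⁹ J; per mole, 2.081×10⁵ J mol⁻¹.
Energy required: 2.509×10⁻⁴ × 2.081×10⁵ = 52 J.

52 J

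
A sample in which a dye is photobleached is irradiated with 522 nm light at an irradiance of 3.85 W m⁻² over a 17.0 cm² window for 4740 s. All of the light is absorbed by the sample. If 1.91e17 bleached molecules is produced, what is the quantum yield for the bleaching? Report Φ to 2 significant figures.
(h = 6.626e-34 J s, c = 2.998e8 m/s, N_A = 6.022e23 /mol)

Φ = 0.0023

Product: 1.91e17 / 6.022e23 = 3.172e-7 mol.
Photon energy at 522 nm: hc/λ = (6.626e-34)(2.998e8)/(522e-9) = 3.806e-19 J.
Energy delivered: (3.85 W m⁻²)(17.0e-4 m²)(4740 s) = 31.02 J.
Photons incident: 31.02 / 3.806e-19 = 8.150e19, i.e. 8.150e19/6.022e23 = 1.353e-4 mol.
Φ = 3.172e-7 mol / 1.353e-4 mol photons = 0.0023.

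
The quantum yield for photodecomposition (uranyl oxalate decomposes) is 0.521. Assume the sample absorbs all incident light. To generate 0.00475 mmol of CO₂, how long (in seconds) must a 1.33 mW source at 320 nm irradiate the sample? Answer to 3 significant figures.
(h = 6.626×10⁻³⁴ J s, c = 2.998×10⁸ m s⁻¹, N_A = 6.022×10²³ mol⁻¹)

t ≈ 2560 s

Product: 0.00475 mmol = 4.75×10⁻⁶ mol.
Photons that must be absorbed: 4.75×10⁻⁶ / 0.521 = 9.117×10⁻⁶ mol.
Photon energy: hc/λ = 6.208×10⁻¹⁹ J; per mole, 3.738×10⁵ J mol⁻¹.
Energy required: 9.117×10⁻⁶ × 3.738×10⁵ = 3.408 J.
Time: 3.408 J / 0.00133 W = 2560 s.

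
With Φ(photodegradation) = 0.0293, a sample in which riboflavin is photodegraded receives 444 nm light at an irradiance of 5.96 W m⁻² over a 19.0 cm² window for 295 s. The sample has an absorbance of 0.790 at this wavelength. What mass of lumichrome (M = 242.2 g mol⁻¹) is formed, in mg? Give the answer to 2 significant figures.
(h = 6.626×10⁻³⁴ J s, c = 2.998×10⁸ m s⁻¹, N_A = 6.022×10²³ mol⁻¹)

Photon energy at 444 nm: hc/λ = (6.626×10⁻³⁴)(2.998×10⁸)/(444×10⁻⁹) = 4.474×10⁻¹⁹ J.
Energy delivered: (5.96 W m⁻²)(19.0×10⁻⁴ m²)(295 s) = 3.341 J.
Photons incident: 3.341 / 4.474×10⁻¹⁹ = 7.468×10¹⁸, i.e. 7.468×10¹⁸/6.022×10²³ = 1.240×10⁻⁵ mol.
Fraction absorbed: 1 − 10^(−0.790) = 0.8378.
Photons absorbed: 0.8378 × 1.240×10⁻⁵ = 1.039×10⁻⁵ mol.
Product: Φ × n_abs = 0.0293 × 1.039×10⁻⁵ = 3.044×10⁻⁷ mol.
Mass: 3.044×10⁻⁷ × 242.2 = 7.373×10⁻⁵ g = 0.074 mg.

0.074 mg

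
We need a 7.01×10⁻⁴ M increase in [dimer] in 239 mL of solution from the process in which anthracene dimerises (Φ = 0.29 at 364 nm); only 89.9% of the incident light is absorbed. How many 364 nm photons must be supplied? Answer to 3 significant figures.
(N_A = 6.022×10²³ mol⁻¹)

Product: (7.01×10⁻⁴ M)(0.239 L) = 1.675×10⁻⁴ mol.
Photons that must be absorbed: 1.675×10⁻⁴ / 0.29 = 5.776×10⁻⁴ mol.
Incident photons needed: 5.776×10⁻⁴ / 0.899 = 6.425×10⁻⁴ mol.
Photon count: 6.425×10⁻⁴ × 6.022×10²³ = 3.87×10²⁰.

3.87×10²⁰ photons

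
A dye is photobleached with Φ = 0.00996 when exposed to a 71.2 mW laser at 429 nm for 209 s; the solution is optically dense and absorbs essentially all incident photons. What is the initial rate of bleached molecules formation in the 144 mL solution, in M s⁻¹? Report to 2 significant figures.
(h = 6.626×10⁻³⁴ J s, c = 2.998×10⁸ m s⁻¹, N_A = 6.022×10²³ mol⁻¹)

1.8×10⁻⁸ M s⁻¹

Photon energy at 429 nm: hc/λ = (6.626×10⁻³⁴)(2.998×10⁸)/(429×10⁻⁹) = 4.630×10⁻¹⁹ J.
Energy delivered: (71.2 mW)(209 s) = 14.88 J.
Photons incident: 14.88 / 4.630×10⁻¹⁹ = 3.214×10¹⁹, i.e. 3.214×10¹⁹/6.022×10²³ = 5.337×10⁻⁵ mol.
Product formed: 0.00996 × 5.337×10⁻⁵ = 5.316×10⁻⁷ mol.
Rate: 5.316×10⁻⁷ mol / (209 s × 0.144 L) = 1.8×10⁻⁸ M s⁻¹.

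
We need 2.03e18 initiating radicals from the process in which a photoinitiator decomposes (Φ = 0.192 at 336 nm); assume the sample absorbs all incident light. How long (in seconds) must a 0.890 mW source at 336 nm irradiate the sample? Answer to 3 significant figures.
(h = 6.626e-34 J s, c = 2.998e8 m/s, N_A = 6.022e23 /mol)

t ≈ 7020 s

Product: 2.03e18 / 6.022e23 = 3.371e-6 mol.
Photons that must be absorbed: 3.371e-6 / 0.192 = 1.756e-5 mol.
Photon energy: hc/λ = 5.912e-19 J; per mole, 3.560e5 J mol⁻¹.
Energy required: 1.756e-5 × 3.560e5 = 6.251 J.
Time: 6.251 J / 0.00089 W = 7020 s.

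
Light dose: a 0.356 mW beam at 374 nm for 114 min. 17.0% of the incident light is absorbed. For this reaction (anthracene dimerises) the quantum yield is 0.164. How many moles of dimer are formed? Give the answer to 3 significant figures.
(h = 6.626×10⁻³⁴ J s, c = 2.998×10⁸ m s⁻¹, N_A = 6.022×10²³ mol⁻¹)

2.12×10⁻⁷ mol

Photon energy at 374 nm: hc/λ = (6.626×10⁻³⁴)(2.998×10⁸)/(374×10⁻⁹) = 5.311×10⁻¹⁹ J.
Energy delivered: (0.356 mW)(6840 s) = 2.435 J.
Photons incident: 2.435 / 5.311×10⁻¹⁹ = 4.585×10¹⁸, i.e. 4.585×10¹⁸/6.022×10²³ = 7.614×10⁻⁶ mol.
Photons absorbed: 0.170 × 7.614×10⁻⁶ = 1.294×10⁻⁶ mol.
Product: Φ × n_abs = 0.164 × 1.294×10⁻⁶ = 2.122×10⁻⁷ mol.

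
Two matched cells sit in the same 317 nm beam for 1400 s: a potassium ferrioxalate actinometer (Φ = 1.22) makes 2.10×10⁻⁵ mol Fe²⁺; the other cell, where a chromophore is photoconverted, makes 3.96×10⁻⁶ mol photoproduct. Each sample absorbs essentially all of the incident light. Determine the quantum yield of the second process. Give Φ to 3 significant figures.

Φ = 0.230

Photons absorbed by the actinometer: 2.10×10⁻⁵ / 1.22 = 1.721×10⁻⁵ mol.
Φ(unknown) = 3.96×10⁻⁶ / 1.721×10⁻⁵ = 0.230.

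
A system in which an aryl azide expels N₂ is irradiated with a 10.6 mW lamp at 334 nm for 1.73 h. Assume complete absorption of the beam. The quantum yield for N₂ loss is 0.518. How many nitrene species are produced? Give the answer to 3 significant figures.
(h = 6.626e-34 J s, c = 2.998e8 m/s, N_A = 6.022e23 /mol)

Photon energy at 334 nm: hc/λ = (6.626e-34)(2.998e8)/(334e-9) = 5.948e-19 J.
Energy delivered: (10.6 mW)(6228 s) = 66.02 J.
Photons incident: 66.02 / 5.948e-19 = 1.110e20, i.e. 1.110e20/6.022e23 = 1.843e-4 mol.
Product: Φ × n_abs = 0.518 × 1.843e-4 = 9.547e-5 mol.
As a count: 9.547e-5 × 6.022e23 = 5.75e19.

5.75e19 species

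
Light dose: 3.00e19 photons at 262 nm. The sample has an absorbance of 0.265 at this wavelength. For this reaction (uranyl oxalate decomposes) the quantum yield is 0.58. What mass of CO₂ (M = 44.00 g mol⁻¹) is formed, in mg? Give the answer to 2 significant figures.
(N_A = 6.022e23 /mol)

0.58 mg

Moles of photons: 3.00e19 / 6.022e23 = 4.982e-5 mol.
Fraction absorbed: 1 − 10^(−0.265) = 0.4567.
Photons absorbed: 0.4567 × 4.982e-5 = 2.275e-5 mol.
Product: Φ × n_abs = 0.58 × 2.275e-5 = 1.320e-5 mol.
Mass: 1.320e-5 × 44.00 = 5.808e-4 g = 0.58 mg.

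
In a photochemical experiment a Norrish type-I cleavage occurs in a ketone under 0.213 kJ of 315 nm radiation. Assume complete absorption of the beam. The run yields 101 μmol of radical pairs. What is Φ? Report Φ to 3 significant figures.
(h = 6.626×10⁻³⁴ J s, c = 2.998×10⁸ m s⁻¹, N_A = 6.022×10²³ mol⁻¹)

Product: 101 μmol = 1.01×10⁻⁴ mol.
Photon energy at 315 nm: hc/λ = (6.626×10⁻³⁴)(2.998×10⁸)/(315×10⁻⁹) = 6.306×10⁻¹⁹ J.
Incident energy: 0.213 kJ = 213 J.
Photons incident: 213 / 6.306×10⁻¹⁹ = 3.378×10²⁰, i.e. 3.378×10²⁰/6.022×10²³ = 5.609×10⁻⁴ mol.
Φ = 1.01×10⁻⁴ mol / 5.609×10⁻⁴ mol photons = 0.180.

Φ = 0.180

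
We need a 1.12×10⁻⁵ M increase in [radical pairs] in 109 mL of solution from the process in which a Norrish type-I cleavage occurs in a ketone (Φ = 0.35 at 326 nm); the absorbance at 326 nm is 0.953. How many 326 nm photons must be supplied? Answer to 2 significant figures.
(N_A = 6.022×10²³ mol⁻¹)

Product: (1.12×10⁻⁵ M)(0.109 L) = 1.221×10⁻⁶ mol.
Photons that must be absorbed: 1.221×10⁻⁶ / 0.35 = 3.489×10⁻⁶ mol.
Fraction absorbed: 1 − 10^(−0.953) = 0.8886.
Incident photons needed: 3.489×10⁻⁶ / 0.8886 = 3.926×10⁻⁶ mol.
Photon count: 3.926×10⁻⁶ × 6.022×10²³ = 2.4×10¹⁸.

2.4×10¹⁸ photons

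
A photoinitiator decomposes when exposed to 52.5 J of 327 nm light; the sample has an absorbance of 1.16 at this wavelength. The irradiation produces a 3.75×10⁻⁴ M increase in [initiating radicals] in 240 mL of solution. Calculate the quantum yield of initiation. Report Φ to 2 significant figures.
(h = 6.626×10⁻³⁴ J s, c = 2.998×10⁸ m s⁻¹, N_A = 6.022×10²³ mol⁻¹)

Φ = 0.67

Product: (3.75×10⁻⁴ M)(0.24 L) = 9.000×10⁻⁵ mol.
Photon energy at 327 nm: hc/λ = (6.626×10⁻³⁴)(2.998×10⁸)/(327×10⁻⁹) = 6.075×10⁻¹⁹ J.
Photons incident: 52.5 / 6.075×10⁻¹⁹ = 8.642×10¹⁹, i.e. 8.642×10¹⁹/6.022×10²³ = 1.435×10⁻⁴ mol.
Fraction absorbed: 1 − 10^(−1.16) = 0.9308.
Photons absorbed: 0.9308 × 1.435×10⁻⁴ = 1.336×10⁻⁴ mol.
Φ = 9.000×10⁻⁵ mol / 1.336×10⁻⁴ mol photons = 0.67.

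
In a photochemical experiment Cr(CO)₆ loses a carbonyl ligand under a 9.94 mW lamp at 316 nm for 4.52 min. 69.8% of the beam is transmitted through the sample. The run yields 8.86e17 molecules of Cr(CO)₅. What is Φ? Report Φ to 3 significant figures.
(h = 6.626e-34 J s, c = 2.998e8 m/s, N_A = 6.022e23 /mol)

Product: 8.86e17 / 6.022e23 = 1.471e-6 mol.
Photon energy at 316 nm: hc/λ = (6.626e-34)(2.998e8)/(316e-9) = 6.286e-19 J.
Energy delivered: (9.94 mW)(271.2 s) = 2.696 J.
Photons incident: 2.696 / 6.286e-19 = 4.289e18, i.e. 4.289e18/6.022e23 = 7.122e-6 mol.
Fraction absorbed: 1 − 69.8/100 = 0.3020.
Photons absorbed: 0.3020 × 7.122e-6 = 2.151e-6 mol.
Φ = 1.471e-6 mol / 2.151e-6 mol photons = 0.684.

Φ = 0.684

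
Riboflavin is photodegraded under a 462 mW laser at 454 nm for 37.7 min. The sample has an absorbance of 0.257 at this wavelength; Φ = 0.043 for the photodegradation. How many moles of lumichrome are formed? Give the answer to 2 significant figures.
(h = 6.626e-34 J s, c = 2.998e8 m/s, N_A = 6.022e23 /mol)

Photon energy at 454 nm: hc/λ = (6.626e-34)(2.998e8)/(454e-9) = 4.375e-19 J.
Energy delivered: (462 mW)(2262 s) = 1045 J.
Photons incident: 1045 / 4.375e-19 = 2.389e21, i.e. 2.389e21/6.022e23 = 0.003967 mol.
Fraction absorbed: 1 − 10^(−0.257) = 0.4466.
Photons absorbed: 0.4466 × 0.003967 = 0.001772 mol.
Product: Φ × n_abs = 0.043 × 0.001772 = 7.620e-5 mol.

7.6e-5 mol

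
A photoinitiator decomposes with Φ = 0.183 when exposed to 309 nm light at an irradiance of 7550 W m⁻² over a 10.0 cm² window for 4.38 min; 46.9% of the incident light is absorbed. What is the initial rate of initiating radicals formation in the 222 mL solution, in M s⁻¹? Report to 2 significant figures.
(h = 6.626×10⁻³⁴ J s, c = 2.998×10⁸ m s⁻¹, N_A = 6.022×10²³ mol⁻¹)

Photon energy at 309 nm: hc/λ = (6.626×10⁻³⁴)(2.998×10⁸)/(309×10⁻⁹) = 6.429×10⁻¹⁹ J.
Energy delivered: (7550 W m⁻²)(10.0×10⁻⁴ m²)(262.8 s) = 1984 J.
Photons incident: 1984 / 6.429×10⁻¹⁹ = 3.086×10²¹, i.e. 3.086×10²¹/6.022×10²³ = 0.005125 mol.
Photons absorbed: 0.469 × 0.005125 = 0.002404 mol.
Product formed: 0.183 × 0.002404 = 4.399×10⁻⁴ mol.
Rate: 4.399×10⁻⁴ mol / (262.8 s × 0.222 L) = 7.5×10⁻⁶ M s⁻¹.

7.5×10⁻⁶ M s⁻¹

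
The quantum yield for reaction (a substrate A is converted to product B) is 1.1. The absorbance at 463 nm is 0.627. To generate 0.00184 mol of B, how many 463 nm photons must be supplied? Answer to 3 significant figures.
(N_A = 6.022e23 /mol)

1.32e21 photons

Photons that must be absorbed: 0.00184 / 1.1 = 0.001673 mol.
Fraction absorbed: 1 − 10^(−0.627) = 0.7640.
Incident photons needed: 0.001673 / 0.7640 = 0.002190 mol.
Photon count: 0.002190 × 6.022e23 = 1.32e21.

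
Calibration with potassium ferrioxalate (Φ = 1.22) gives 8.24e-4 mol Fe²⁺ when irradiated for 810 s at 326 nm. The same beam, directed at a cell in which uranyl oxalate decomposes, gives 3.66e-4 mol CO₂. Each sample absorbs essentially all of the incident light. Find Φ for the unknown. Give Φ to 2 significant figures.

Φ = 0.54

Photons absorbed by the actinometer: 8.24e-4 / 1.22 = 6.754e-4 mol.
Φ(unknown) = 3.66e-4 / 6.754e-4 = 0.54.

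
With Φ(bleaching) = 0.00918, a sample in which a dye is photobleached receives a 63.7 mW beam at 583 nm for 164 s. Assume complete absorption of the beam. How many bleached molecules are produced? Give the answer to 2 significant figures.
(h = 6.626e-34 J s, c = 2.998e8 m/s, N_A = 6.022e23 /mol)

2.8e17 bleached molecules

Photon energy at 583 nm: hc/λ = (6.626e-34)(2.998e8)/(583e-9) = 3.407e-19 J.
Energy delivered: (63.7 mW)(164 s) = 10.45 J.
Photons incident: 10.45 / 3.407e-19 = 3.067e19, i.e. 3.067e19/6.022e23 = 5.093e-5 mol.
Product: Φ × n_abs = 0.00918 × 5.093e-5 = 4.675e-7 mol.
As a count: 4.675e-7 × 6.022e23 = 2.8e17.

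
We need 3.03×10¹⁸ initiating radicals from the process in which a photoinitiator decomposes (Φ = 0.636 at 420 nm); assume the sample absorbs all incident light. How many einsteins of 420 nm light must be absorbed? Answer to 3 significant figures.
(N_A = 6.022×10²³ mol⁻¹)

7.91×10⁻⁶ einstein

Product: 3.03×10¹⁸ / 6.022×10²³ = 5.032×10⁻⁶ mol.
Photons that must be absorbed: 5.032×10⁻⁶ / 0.636 = 7.912×10⁻⁶ mol.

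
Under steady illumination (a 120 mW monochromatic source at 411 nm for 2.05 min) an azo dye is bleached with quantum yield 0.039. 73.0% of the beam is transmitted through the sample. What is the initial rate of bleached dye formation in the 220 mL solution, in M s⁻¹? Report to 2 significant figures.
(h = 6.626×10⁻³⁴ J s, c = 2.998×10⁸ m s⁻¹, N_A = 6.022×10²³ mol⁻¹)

Photon energy at 411 nm: hc/λ = (6.626×10⁻³⁴)(2.998×10⁸)/(411×10⁻⁹) = 4.833×10⁻¹⁹ J.
Energy delivered: (120 mW)(123 s) = 14.76 J.
Photons incident: 14.76 / 4.833×10⁻¹⁹ = 3.054×10¹⁹, i.e. 3.054×10¹⁹/6.022×10²³ = 5.071×10⁻⁵ mol.
Fraction absorbed: 1 − 73.0/100 = 0.2700.
Photons absorbed: 0.2700 × 5.071×10⁻⁵ = 1.369×10⁻⁵ mol.
Product formed: 0.039 × 1.369×10⁻⁵ = 5.339×10⁻⁷ mol.
Rate: 5.339×10⁻⁷ mol / (123 s × 0.22 L) = 2.0×10⁻⁸ M s⁻¹.

2.0×10⁻⁸ M s⁻¹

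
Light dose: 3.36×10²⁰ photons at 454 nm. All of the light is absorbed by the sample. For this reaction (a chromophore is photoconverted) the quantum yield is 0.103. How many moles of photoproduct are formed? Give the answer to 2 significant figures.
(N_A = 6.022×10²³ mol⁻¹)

Moles of photons: 3.36×10²⁰ / 6.022×10²³ = 5.580×10⁻⁴ mol.
Product: Φ × n_abs = 0.103 × 5.580×10⁻⁴ = 5.747×10⁻⁵ mol.

5.7×10⁻⁵ mol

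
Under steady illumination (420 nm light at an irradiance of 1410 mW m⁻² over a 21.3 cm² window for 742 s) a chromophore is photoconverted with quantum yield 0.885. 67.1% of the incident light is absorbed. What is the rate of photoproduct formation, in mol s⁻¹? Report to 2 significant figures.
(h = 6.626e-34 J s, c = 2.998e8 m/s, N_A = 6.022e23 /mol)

Photon energy at 420 nm: hc/λ = (6.626e-34)(2.998e8)/(420e-9) = 4.730e-19 J.
Energy delivered: (1410 mW m⁻²)(21.3e-4 m²)(742 s) = 2.228 J.
Photons incident: 2.228 / 4.730e-19 = 4.710e18, i.e. 4.710e18/6.022e23 = 7.821e-6 mol.
Photons absorbed: 0.671 × 7.821e-6 = 5.248e-6 mol.
Product formed: 0.885 × 5.248e-6 = 4.644e-6 mol.
Rate: 4.644e-6 / 742 s = 6.3e-9 mol s⁻¹.

6.3e-9 mol s⁻¹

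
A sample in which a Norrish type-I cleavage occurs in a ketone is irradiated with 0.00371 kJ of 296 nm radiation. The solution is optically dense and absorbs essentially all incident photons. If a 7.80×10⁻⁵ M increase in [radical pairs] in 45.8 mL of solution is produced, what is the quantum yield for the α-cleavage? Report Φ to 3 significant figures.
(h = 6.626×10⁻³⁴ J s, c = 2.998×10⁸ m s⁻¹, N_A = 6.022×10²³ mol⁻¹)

Φ = 0.389

Product: (7.80×10⁻⁵ M)(0.0458 L) = 3.572×10⁻⁶ mol.
Photon energy at 296 nm: hc/λ = (6.626×10⁻³⁴)(2.998×10⁸)/(296×10⁻⁹) = 6.711×10⁻¹⁹ J.
Incident energy: 0.00371 kJ = 3.71 J.
Photons incident: 3.71 / 6.711×10⁻¹⁹ = 5.528×10¹⁸, i.e. 5.528×10¹⁸/6.022×10²³ = 9.180×10⁻⁶ mol.
Φ = 3.572×10⁻⁶ mol / 9.180×10⁻⁶ mol photons = 0.389.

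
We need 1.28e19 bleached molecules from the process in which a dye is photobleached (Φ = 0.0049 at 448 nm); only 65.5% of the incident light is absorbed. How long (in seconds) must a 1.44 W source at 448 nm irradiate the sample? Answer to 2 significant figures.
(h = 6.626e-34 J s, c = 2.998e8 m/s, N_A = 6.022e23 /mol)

Product: 1.28e19 / 6.022e23 = 2.126e-5 mol.
Photons that must be absorbed: 2.126e-5 / 0.0049 = 0.004339 mol.
Incident photons needed: 0.004339 / 0.655 = 0.006624 mol.
Photon energy: hc/λ = 4.434e-19 J; per mole, 2.670e5 J mol⁻¹.
Energy required: 0.006624 × 2.670e5 = 1769 J.
Time: 1769 J / 1.44 W = 1200 s.

t ≈ 1200 s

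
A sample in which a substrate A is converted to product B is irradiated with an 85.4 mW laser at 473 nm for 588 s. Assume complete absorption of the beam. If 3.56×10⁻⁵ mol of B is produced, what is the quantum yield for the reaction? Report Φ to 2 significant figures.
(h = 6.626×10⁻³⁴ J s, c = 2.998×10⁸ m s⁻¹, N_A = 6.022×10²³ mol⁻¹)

Φ = 0.18

Photon energy at 473 nm: hc/λ = (6.626×10⁻³⁴)(2.998×10⁸)/(473×10⁻⁹) = 4.200×10⁻¹⁹ J.
Energy delivered: (85.4 mW)(588 s) = 50.22 J.
Photons incident: 50.22 / 4.200×10⁻¹⁹ = 1.196×10²⁰, i.e. 1.196×10²⁰/6.022×10²³ = 1.986×10⁻⁴ mol.
Φ = 3.56×10⁻⁵ mol / 1.986×10⁻⁴ mol photons = 0.18.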